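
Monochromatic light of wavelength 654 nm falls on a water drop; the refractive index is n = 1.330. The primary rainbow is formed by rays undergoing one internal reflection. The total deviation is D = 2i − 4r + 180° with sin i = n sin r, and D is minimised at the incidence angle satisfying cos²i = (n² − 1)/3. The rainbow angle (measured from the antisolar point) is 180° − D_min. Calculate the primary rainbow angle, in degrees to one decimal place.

cos²i = (1.76890 − 1)/3 = 0.25630; i = arccos(0.50626) = 59.585°.
sin r = sin 59.585°/1.330 = 0.64841; r = 40.422°.
D_min = 2·59.585° − 4·40.422° + 180° = 137.484°.
Rainbow angle = 180° − D_min = 42.516°.

42.5°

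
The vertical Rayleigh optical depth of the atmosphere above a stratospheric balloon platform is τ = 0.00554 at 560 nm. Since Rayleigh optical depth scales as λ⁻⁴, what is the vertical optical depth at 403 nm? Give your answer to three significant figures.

0.0207

τ(403 nm) = τ(560 nm) × (560/403)⁴ = 0.00554 × (1.3896)⁴ = 0.00554 × 3.7285 = 0.0207.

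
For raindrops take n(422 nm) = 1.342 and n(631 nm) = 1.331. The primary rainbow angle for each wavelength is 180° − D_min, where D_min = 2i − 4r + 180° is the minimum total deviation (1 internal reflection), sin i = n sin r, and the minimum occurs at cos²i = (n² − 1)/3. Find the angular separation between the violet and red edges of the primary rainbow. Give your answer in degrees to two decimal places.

1.58°

At 422 nm (n = 1.342): cos²i = 0.26699 → i = 58.888°, r = 39.641°, D_min = 139.213°, rainbow angle = 40.787°.
At 631 nm (n = 1.331): cos²i = 0.25719 → i = 59.527°, r = 40.356°, D_min = 137.630°, rainbow angle = 42.370°.
Angular width = |40.787° − 42.370°| = 1.583°.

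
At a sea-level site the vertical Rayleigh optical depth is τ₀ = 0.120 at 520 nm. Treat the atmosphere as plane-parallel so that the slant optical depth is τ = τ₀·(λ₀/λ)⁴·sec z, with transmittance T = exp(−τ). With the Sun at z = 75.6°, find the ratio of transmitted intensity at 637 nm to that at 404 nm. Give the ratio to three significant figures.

3.03

Airmass: sec 75.6° = 4.0211.
τ(637 nm) = 0.120 × (520/637)⁴ × 4.0211 = 0.120 × 0.4441 × 4.0211 = 0.2143.
τ(404 nm) = 0.120 × (520/404)⁴ × 4.0211 = 0.120 × 2.7447 × 4.0211 = 1.3244.
T(637)/T(404) = exp(τ_B − τ_A) = exp(1.1101) = 3.0347.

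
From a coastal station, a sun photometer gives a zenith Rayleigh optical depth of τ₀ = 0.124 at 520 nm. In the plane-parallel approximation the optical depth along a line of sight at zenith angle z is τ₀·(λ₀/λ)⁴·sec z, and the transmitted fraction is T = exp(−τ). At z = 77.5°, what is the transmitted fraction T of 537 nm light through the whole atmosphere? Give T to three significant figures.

sec 77.5° = 4.6202.
τ = 0.124 × (520/537)⁴ × 4.6202 = 0.124 × 0.8793 × 4.6202 = 0.5037.
T = exp(−0.5037) = 0.6043.

0.604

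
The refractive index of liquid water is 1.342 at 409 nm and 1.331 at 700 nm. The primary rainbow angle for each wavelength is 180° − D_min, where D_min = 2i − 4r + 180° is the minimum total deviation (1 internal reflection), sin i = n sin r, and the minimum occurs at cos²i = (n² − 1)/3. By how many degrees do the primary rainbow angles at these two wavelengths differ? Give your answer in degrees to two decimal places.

1.58°

At 409 nm (n = 1.342): cos²i = 0.26699 → i = 58.888°, r = 39.641°, D_min = 139.213°, rainbow angle = 40.787°.
At 700 nm (n = 1.331): cos²i = 0.25719 → i = 59.527°, r = 40.356°, D_min = 137.630°, rainbow angle = 42.370°.
Angular width = |40.787° − 42.370°| = 1.583°.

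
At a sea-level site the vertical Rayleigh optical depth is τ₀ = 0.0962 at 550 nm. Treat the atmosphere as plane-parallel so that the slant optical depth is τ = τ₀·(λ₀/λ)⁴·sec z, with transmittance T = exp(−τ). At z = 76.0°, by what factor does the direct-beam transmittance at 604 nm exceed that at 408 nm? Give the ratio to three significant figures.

Airmass: sec 76.0° = 4.1336.
τ(604 nm) = 0.0962 × (550/604)⁴ × 4.1336 = 0.0962 × 0.6875 × 4.1336 = 0.2734.
τ(408 nm) = 0.0962 × (550/408)⁴ × 4.1336 = 0.0962 × 3.3023 × 4.1336 = 1.3131.
T(604)/T(408) = exp(τ_B − τ_A) = exp(1.0397) = 2.8285.

2.83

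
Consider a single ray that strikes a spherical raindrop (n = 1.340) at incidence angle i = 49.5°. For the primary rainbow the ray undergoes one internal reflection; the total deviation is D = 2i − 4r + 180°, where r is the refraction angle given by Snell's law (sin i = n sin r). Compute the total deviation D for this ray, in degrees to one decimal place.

140.7°

sin r = sin 49.5° / 1.340 = 0.7604/1.340 = 0.5675; r = 34.57°.
D = 2·49.5° − 4·34.57° + 180° = 99.00° − 138.30° + 180° = 140.70°.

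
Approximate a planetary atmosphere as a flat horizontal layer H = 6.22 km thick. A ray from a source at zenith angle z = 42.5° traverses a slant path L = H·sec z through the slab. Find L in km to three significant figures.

8.44 km

sec z = 1/cos 42.5° = 1.3563.
L = 6.22 × 1.3563 = 8.436 km.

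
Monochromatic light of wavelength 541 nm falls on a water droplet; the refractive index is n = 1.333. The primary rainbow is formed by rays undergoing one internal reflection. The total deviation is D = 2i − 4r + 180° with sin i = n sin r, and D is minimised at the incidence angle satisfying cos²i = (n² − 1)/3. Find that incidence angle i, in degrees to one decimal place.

cos²i = (1.333² − 1)/3 = (1.77689 − 1)/3 = 0.25896.
cos i = 0.50888, so i = 59.410°.

59.4°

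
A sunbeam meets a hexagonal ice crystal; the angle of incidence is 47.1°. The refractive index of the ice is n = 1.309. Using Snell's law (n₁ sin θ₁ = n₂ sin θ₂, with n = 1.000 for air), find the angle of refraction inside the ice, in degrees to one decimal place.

Snell: sin θ_r = sin θ_i / n = sin 47.1° / 1.309 = 0.7325 / 1.309 = 0.5596.
θ_r = arcsin(0.5596) = 34.03°.

34.0°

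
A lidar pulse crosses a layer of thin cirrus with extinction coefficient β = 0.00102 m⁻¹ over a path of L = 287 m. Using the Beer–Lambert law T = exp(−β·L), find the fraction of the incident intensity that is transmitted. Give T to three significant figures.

0.746

τ = β·L = 0.00102 × 287 = 0.2927.
T = exp(−0.2927) = 0.7462.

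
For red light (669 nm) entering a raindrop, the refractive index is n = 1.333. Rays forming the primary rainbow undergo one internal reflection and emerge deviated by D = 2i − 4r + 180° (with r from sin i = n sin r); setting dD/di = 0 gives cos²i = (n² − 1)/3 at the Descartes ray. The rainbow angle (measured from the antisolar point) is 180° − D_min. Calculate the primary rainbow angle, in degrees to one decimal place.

42.1°

cos²i = (1.77689 − 1)/3 = 0.25896; i = arccos(0.50888) = 59.410°.
sin r = sin 59.410°/1.333 = 0.64579; r = 40.225°.
D_min = 2·59.410° − 4·40.225° + 180° = 137.922°.
Rainbow angle = 180° − D_min = 42.078°.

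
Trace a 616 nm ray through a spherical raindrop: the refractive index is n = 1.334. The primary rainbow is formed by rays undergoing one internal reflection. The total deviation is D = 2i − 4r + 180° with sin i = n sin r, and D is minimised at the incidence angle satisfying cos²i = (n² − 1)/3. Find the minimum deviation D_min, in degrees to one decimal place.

cos²i = (1.77956 − 1)/3 = 0.25985; i = arccos(0.50976) = 59.352°.
sin r = sin 59.352°/1.334 = 0.64492; r = 40.159°.
D_min = 2·59.352° − 4·40.159° + 180° = 138.067°.

138.1°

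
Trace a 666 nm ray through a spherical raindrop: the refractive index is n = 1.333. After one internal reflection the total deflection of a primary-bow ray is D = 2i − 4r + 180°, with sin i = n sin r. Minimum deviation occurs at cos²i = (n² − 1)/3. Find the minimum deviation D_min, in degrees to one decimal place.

137.9°

cos²i = (1.77689 − 1)/3 = 0.25896; i = arccos(0.50888) = 59.410°.
sin r = sin 59.410°/1.333 = 0.64579; r = 40.225°.
D_min = 2·59.410° − 4·40.225° + 180° = 137.922°.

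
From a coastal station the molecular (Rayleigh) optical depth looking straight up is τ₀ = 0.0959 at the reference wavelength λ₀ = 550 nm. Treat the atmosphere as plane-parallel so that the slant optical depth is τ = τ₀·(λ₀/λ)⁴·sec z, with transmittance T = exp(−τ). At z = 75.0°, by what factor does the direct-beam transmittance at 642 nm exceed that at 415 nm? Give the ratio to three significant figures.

Airmass: sec 75.0° = 3.8637.
τ(642 nm) = 0.0959 × (550/642)⁴ × 3.8637 = 0.0959 × 0.5387 × 3.8637 = 0.1996.
τ(415 nm) = 0.0959 × (550/415)⁴ × 3.8637 = 0.0959 × 3.0850 × 3.8637 = 1.1431.
T(642)/T(415) = exp(τ_B − τ_A) = exp(0.9435) = 2.5690.

2.57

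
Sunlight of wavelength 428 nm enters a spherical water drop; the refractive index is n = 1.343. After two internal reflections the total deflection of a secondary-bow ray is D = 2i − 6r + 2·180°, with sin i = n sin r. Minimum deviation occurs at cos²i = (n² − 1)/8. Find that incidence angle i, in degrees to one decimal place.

71.5°

cos²i = (1.343² − 1)/8 = (1.80365 − 1)/8 = 0.10046.
cos i = 0.31695, so i = 71.522°.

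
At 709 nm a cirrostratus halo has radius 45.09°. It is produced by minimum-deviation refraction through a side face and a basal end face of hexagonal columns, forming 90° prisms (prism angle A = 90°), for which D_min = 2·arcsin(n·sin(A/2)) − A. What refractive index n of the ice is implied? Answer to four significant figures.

1.307

Rearranging: n = sin((D_min + A)/2) / sin(A/2).
(D_min + A)/2 = (45.09° + 90°)/2 = 67.545°.
n = sin 67.545° / sin 45° = 0.9242 / 0.7071 = 1.3070.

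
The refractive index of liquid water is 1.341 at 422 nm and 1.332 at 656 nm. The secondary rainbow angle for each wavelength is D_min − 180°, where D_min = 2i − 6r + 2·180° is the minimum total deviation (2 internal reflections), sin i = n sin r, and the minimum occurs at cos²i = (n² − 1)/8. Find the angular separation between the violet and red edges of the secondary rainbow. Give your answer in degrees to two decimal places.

At 422 nm (n = 1.341): cos²i = 0.09979 → i = 71.586°, r = 45.034°, D_min = 232.966°, rainbow angle = 52.966°.
At 656 nm (n = 1.332): cos²i = 0.09678 → i = 71.875°, r = 45.520°, D_min = 230.628°, rainbow angle = 50.628°.
Angular width = |52.966° − 50.628°| = 2.337°.

2.34°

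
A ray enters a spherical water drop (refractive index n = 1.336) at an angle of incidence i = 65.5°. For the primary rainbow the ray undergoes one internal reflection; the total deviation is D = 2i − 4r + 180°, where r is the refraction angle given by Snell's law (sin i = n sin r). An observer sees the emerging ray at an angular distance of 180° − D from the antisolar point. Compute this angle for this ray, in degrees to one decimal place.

40.7°

sin r = sin 65.5° / 1.336 = 0.9100/1.336 = 0.6811; r = 42.93°.
D = 2·65.5° − 4·42.93° + 180° = 131.00° − 171.72° + 180° = 139.28°.
Angle from antisolar point = 180° − D = 40.72°.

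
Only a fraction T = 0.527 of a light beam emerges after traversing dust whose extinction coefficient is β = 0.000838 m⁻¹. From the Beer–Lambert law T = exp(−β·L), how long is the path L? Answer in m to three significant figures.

764 m

Beer–Lambert: T = exp(−βL) ⇒ L = −ln(T)/β = −ln(0.527)/0.000838 = 0.6406/0.000838 = 764.4 m.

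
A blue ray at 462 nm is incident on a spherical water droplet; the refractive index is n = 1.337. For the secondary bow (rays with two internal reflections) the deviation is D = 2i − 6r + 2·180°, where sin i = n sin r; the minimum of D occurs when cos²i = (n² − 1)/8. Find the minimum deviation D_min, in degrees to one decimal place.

cos²i = (1.78757 − 1)/8 = 0.09845; i = arccos(0.31376) = 71.714°.
sin r = sin 71.714°/1.337 = 0.71017; r = 45.249°.
D_min = 2·71.714° − 6·45.249° + 360° = 231.934°.

231.9°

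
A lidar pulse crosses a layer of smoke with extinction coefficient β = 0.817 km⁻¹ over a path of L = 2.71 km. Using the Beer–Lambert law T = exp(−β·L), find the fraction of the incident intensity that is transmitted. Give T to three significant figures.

0.109

τ = β·L = 0.817 × 2.71 = 2.2141.
T = exp(−2.2141) = 0.1093.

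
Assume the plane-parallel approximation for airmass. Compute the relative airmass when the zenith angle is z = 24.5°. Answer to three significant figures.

X = sec z = 1/cos 24.5° = 1/0.9100 = 1.0989.

1.10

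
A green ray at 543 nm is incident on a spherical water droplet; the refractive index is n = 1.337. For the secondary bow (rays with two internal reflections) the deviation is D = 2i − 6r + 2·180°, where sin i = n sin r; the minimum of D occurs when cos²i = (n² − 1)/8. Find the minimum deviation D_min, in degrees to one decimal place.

cos²i = (1.78757 − 1)/8 = 0.09845; i = arccos(0.31376) = 71.714°.
sin r = sin 71.714°/1.337 = 0.71017; r = 45.249°.
D_min = 2·71.714° − 6·45.249° + 360° = 231.934°.

231.9°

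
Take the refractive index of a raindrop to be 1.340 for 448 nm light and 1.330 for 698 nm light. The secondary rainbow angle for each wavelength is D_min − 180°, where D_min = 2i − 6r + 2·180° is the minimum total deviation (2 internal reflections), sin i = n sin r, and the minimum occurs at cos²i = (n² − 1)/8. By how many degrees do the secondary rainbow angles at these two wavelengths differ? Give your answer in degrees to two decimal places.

2.61°

At 448 nm (n = 1.340): cos²i = 0.09945 → i = 71.618°, r = 45.088°, D_min = 232.709°, rainbow angle = 52.709°.
At 698 nm (n = 1.330): cos²i = 0.09611 → i = 71.940°, r = 45.630°, D_min = 230.101°, rainbow angle = 50.101°.
Angular width = |52.709° − 50.101°| = 2.608°.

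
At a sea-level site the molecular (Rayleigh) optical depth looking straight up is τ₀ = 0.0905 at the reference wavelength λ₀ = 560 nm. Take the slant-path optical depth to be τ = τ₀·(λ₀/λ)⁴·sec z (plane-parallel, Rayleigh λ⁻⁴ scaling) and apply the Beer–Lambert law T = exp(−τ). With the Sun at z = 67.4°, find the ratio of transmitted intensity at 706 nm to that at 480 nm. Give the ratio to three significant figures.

1.41

Airmass: sec 67.4° = 2.6022.
τ(706 nm) = 0.0905 × (560/706)⁴ × 2.6022 = 0.0905 × 0.3959 × 2.6022 = 0.0932.
τ(480 nm) = 0.0905 × (560/480)⁴ × 2.6022 = 0.0905 × 1.8526 × 2.6022 = 0.4363.
T(706)/T(480) = exp(τ_B − τ_A) = exp(0.3431) = 1.4093.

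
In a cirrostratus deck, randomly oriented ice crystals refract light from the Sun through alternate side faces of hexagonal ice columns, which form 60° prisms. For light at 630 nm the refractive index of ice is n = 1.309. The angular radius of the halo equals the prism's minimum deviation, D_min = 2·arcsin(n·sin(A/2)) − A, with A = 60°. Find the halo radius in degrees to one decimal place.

21.8°

n·sin(A/2) = 1.309 × sin 30° = 1.309 × 0.5000 = 0.6545.
D_min = 2·arcsin(0.6545) − 60° = 2 × 40.882° − 60° = 21.763°.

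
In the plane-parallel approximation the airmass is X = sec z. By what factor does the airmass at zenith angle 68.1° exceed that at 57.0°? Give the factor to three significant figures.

1.46

X(68.1°)/X(57.0°) = sec 68.1° / sec 57.0° = cos 57.0° / cos 68.1° = 0.5446/0.3730 = 1.4602.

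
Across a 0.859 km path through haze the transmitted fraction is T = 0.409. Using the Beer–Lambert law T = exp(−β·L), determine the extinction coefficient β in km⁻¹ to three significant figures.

1.04 km⁻¹

Beer–Lambert: T = exp(−βL) ⇒ β = −ln(T)/L = −ln(0.409)/0.859 = 0.8940/0.859 = 1.041 km⁻¹.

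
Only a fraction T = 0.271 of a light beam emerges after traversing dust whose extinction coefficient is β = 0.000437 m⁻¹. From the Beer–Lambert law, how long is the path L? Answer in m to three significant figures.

2990 m

Beer–Lambert: T = exp(−βL) ⇒ L = −ln(T)/β = −ln(0.271)/0.000437 = 1.3056/0.000437 = 2988 m.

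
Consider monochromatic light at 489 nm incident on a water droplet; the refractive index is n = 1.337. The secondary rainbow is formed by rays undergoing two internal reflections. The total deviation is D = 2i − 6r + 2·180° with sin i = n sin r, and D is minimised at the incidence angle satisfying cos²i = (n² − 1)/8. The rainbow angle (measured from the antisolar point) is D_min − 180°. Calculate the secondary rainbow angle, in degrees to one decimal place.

cos²i = (1.78757 − 1)/8 = 0.09845; i = arccos(0.31376) = 71.714°.
sin r = sin 71.714°/1.337 = 0.71017; r = 45.249°.
D_min = 2·71.714° − 6·45.249° + 360° = 231.934°.
Rainbow angle = D_min − 180° = 51.934°.

51.9°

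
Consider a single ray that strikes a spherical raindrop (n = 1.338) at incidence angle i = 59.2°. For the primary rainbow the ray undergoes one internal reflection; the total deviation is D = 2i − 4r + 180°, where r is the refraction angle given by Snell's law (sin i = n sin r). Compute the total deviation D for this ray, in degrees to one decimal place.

138.6°

sin r = sin 59.2° / 1.338 = 0.8590/1.338 = 0.6420; r = 39.94°.
D = 2·59.2° − 4·39.94° + 180° = 118.40° − 159.76° + 180° = 138.64°.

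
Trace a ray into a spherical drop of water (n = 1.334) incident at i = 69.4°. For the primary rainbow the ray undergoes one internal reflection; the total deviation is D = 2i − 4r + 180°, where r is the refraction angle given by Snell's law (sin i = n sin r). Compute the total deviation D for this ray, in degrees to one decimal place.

sin r = sin 69.4° / 1.334 = 0.9361/1.334 = 0.7017; r = 44.56°.
D = 2·69.4° − 4·44.56° + 180° = 138.80° − 178.25° + 180° = 140.55°.

140.5°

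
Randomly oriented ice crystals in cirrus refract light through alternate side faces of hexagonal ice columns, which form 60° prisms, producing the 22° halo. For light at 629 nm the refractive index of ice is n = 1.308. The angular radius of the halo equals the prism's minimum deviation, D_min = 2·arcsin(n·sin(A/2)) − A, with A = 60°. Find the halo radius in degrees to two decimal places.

21.69°

n·sin(A/2) = 1.308 × sin 30° = 1.308 × 0.5000 = 0.6540.
D_min = 2·arcsin(0.6540) − 60° = 2 × 40.844° − 60° = 21.688°.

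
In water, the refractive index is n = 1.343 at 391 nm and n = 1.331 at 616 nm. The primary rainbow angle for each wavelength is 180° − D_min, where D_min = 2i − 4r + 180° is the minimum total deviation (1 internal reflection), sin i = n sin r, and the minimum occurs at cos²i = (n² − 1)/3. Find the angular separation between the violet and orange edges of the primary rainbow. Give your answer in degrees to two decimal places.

1.72°

At 391 nm (n = 1.343): cos²i = 0.26788 → i = 58.830°, r = 39.577°, D_min = 139.354°, rainbow angle = 40.646°.
At 616 nm (n = 1.331): cos²i = 0.25719 → i = 59.527°, r = 40.356°, D_min = 137.630°, rainbow angle = 42.370°.
Angular width = |40.646° − 42.370°| = 1.724°.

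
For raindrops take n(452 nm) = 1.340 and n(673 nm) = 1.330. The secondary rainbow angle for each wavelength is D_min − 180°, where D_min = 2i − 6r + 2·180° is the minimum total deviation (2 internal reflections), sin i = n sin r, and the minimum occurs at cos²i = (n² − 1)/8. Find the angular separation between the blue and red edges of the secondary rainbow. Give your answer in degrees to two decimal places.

At 452 nm (n = 1.340): cos²i = 0.09945 → i = 71.618°, r = 45.088°, D_min = 232.709°, rainbow angle = 52.709°.
At 673 nm (n = 1.330): cos²i = 0.09611 → i = 71.940°, r = 45.630°, D_min = 230.101°, rainbow angle = 50.101°.
Angular width = |52.709° − 50.101°| = 2.608°.

2.61°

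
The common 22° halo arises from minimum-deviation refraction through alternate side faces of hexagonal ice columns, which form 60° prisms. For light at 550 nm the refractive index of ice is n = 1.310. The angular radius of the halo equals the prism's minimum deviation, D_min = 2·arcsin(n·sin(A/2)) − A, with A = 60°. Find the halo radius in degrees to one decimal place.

21.8°

n·sin(A/2) = 1.310 × sin 30° = 1.310 × 0.5000 = 0.6550.
D_min = 2·arcsin(0.6550) − 60° = 2 × 40.920° − 60° = 21.839°.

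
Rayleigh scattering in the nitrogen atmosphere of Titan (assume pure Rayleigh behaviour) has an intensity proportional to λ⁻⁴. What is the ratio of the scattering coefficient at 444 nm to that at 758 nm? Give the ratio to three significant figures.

Rayleigh scattering ∝ λ⁻⁴, so the ratio of coefficients is the inverse fourth power of the wavelength ratio.
σ(444)/σ(758) = (758/444)⁴ = (1.7072)⁴ = 8.495.

8.49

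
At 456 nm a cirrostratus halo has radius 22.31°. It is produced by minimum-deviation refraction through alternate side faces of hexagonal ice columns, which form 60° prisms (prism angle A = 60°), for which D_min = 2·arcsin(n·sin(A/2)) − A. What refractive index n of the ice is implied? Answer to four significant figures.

Rearranging: n = sin((D_min + A)/2) / sin(A/2).
(D_min + A)/2 = (22.31° + 60°)/2 = 41.155°.
n = sin 41.155° / sin 30° = 0.6581 / 0.5000 = 1.3162.

1.316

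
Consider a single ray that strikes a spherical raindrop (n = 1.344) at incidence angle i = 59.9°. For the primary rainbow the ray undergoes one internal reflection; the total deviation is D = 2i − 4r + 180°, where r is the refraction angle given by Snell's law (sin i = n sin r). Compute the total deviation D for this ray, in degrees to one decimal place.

sin r = sin 59.9° / 1.344 = 0.8652/1.344 = 0.6437; r = 40.07°.
D = 2·59.9° − 4·40.07° + 180° = 119.80° − 160.28° + 180° = 139.52°.

139.5°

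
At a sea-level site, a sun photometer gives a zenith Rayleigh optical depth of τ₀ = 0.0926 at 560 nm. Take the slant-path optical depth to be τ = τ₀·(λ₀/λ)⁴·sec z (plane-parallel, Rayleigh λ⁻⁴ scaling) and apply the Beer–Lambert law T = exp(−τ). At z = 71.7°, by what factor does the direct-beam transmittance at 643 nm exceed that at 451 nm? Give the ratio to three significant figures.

Airmass: sec 71.7° = 3.1848.
τ(643 nm) = 0.0926 × (560/643)⁴ × 3.1848 = 0.0926 × 0.5753 × 3.1848 = 0.1697.
τ(451 nm) = 0.0926 × (560/451)⁴ × 3.1848 = 0.0926 × 2.3771 × 3.1848 = 0.7010.
T(643)/T(451) = exp(τ_B − τ_A) = exp(0.5314) = 1.7013.

1.70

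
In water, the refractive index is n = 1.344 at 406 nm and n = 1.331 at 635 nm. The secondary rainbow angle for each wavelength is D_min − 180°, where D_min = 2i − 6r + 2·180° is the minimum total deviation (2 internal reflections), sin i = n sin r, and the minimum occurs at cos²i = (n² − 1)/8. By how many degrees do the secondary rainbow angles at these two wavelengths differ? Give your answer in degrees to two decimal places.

At 406 nm (n = 1.344): cos²i = 0.10079 → i = 71.490°, r = 44.874°, D_min = 233.733°, rainbow angle = 53.733°.
At 635 nm (n = 1.331): cos²i = 0.09645 → i = 71.907°, r = 45.575°, D_min = 230.365°, rainbow angle = 50.365°.
Angular width = |53.733° − 50.365°| = 3.368°.

3.37°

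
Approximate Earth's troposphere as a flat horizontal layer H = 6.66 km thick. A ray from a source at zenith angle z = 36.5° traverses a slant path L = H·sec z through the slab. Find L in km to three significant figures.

8.29 km

sec z = 1/cos 36.5° = 1.2440.
L = 6.66 × 1.2440 = 8.285 km.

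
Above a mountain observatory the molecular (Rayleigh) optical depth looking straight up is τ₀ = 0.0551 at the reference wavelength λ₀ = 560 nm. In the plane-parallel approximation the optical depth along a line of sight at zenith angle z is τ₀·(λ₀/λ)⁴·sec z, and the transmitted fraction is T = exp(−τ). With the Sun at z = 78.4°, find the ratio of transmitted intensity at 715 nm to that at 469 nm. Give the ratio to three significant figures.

1.57

Airmass: sec 78.4° = 4.9732.
τ(715 nm) = 0.0551 × (560/715)⁴ × 4.9732 = 0.0551 × 0.3763 × 4.9732 = 0.1031.
τ(469 nm) = 0.0551 × (560/469)⁴ × 4.9732 = 0.0551 × 2.0326 × 4.9732 = 0.5570.
T(715)/T(469) = exp(τ_B − τ_A) = exp(0.4539) = 1.5744.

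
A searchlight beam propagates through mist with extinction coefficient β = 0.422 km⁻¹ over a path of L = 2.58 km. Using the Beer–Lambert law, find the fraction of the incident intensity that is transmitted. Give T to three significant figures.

τ = β·L = 0.422 × 2.58 = 1.0888.
T = exp(−1.0888) = 0.3366.

0.337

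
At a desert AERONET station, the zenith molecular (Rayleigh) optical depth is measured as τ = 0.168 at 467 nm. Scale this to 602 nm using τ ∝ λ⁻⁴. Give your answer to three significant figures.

0.0608

τ(602 nm) = τ(467 nm) × (467/602)⁴ = 0.168 × (0.7757)⁴ = 0.168 × 0.3621 = 0.0608.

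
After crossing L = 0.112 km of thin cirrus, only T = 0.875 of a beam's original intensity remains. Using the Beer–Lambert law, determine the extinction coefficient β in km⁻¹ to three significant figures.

Beer–Lambert: T = exp(−βL) ⇒ β = −ln(T)/L = −ln(0.875)/0.112 = 0.1335/0.112 = 1.192 km⁻¹.

1.19 km⁻¹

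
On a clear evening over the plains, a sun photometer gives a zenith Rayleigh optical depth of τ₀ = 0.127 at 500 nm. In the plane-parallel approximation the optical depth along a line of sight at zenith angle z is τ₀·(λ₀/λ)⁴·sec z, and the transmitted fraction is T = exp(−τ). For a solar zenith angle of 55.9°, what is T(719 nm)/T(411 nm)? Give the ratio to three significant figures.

Airmass: sec 55.9° = 1.7837.
τ(719 nm) = 0.127 × (500/719)⁴ × 1.7837 = 0.127 × 0.2339 × 1.7837 = 0.0530.
τ(411 nm) = 0.127 × (500/411)⁴ × 1.7837 = 0.127 × 2.1903 × 1.7837 = 0.4962.
T(719)/T(411) = exp(τ_B − τ_A) = exp(0.4432) = 1.5577.

1.56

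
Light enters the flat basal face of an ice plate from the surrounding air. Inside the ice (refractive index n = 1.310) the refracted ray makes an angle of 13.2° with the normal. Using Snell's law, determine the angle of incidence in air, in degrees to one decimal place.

Snell: sin θ_i = n · sin θ_r = 1.310 × sin 13.2° = 1.310 × 0.2284 = 0.2991.
θ_i = arcsin(0.2991) = 17.41°.

17.4°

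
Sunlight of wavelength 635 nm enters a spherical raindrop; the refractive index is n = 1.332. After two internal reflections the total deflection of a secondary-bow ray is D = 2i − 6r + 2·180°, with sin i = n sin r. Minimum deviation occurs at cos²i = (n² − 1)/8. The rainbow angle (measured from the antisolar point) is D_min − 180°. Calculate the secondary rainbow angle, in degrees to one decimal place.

cos²i = (1.77422 − 1)/8 = 0.09678; i = arccos(0.31109) = 71.875°.
sin r = sin 71.875°/1.332 = 0.71350; r = 45.520°.
D_min = 2·71.875° − 6·45.520° + 360° = 230.628°.
Rainbow angle = D_min − 180° = 50.628°.

50.6°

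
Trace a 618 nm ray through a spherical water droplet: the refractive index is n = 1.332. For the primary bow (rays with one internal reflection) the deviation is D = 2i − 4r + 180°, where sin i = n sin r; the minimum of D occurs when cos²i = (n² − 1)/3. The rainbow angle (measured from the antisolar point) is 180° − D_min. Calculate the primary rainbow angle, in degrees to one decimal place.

42.2°

cos²i = (1.77422 − 1)/3 = 0.25807; i = arccos(0.50801) = 59.469°.
sin r = sin 59.469°/1.332 = 0.64666; r = 40.290°.
D_min = 2·59.469° − 4·40.290° + 180° = 137.776°.
Rainbow angle = 180° − D_min = 42.224°.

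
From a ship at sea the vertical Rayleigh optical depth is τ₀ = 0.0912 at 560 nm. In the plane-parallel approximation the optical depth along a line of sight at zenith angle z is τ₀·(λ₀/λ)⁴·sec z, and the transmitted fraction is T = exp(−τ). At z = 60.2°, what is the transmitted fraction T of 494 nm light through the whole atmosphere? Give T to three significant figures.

sec 60.2° = 2.0122.
τ = 0.0912 × (560/494)⁴ × 2.0122 = 0.0912 × 1.6514 × 2.0122 = 0.3030.
T = exp(−0.3030) = 0.7386.

0.739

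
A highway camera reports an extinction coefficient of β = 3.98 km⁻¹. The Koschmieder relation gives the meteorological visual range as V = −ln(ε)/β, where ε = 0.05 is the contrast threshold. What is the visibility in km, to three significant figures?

V = −ln(0.05) / 3.98 = 2.996 / 3.98 = 0.7527 km.

0.753 km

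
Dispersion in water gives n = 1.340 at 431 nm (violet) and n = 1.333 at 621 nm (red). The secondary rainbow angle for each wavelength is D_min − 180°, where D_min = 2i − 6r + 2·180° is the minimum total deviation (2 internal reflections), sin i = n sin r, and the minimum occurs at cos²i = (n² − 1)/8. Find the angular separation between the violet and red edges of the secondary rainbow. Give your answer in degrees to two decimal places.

At 431 nm (n = 1.340): cos²i = 0.09945 → i = 71.618°, r = 45.088°, D_min = 232.709°, rainbow angle = 52.709°.
At 621 nm (n = 1.333): cos²i = 0.09711 → i = 71.843°, r = 45.466°, D_min = 230.891°, rainbow angle = 50.891°.
Angular width = |52.709° − 50.891°| = 1.818°.

1.82°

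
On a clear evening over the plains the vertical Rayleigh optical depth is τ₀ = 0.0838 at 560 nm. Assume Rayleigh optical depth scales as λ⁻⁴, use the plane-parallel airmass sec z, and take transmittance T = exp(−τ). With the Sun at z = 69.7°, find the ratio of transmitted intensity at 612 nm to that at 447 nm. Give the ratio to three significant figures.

1.53

Airmass: sec 69.7° = 2.8824.
τ(612 nm) = 0.0838 × (560/612)⁴ × 2.8824 = 0.0838 × 0.7010 × 2.8824 = 0.1693.
τ(447 nm) = 0.0838 × (560/447)⁴ × 2.8824 = 0.0838 × 2.4633 × 2.8824 = 0.5950.
T(612)/T(447) = exp(τ_B − τ_A) = exp(0.4257) = 1.5306.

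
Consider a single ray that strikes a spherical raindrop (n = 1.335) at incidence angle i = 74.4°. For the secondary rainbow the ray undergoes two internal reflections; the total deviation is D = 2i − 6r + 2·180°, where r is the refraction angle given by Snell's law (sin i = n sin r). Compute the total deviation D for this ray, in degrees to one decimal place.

231.7°

sin r = sin 74.4° / 1.335 = 0.9632/1.335 = 0.7215; r = 46.18°.
D = 2·74.4° − 6·46.18° + 2·180° = 148.80° − 277.06° + 360° = 231.74°.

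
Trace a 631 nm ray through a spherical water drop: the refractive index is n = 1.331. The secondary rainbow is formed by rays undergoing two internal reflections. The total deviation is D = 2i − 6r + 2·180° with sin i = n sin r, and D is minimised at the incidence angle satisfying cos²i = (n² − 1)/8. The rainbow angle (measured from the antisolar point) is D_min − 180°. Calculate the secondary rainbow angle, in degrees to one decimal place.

50.4°

cos²i = (1.77156 − 1)/8 = 0.09645; i = arccos(0.31056) = 71.907°.
sin r = sin 71.907°/1.331 = 0.71417; r = 45.575°.
D_min = 2·71.907° − 6·45.575° + 360° = 230.365°.
Rainbow angle = D_min − 180° = 50.365°.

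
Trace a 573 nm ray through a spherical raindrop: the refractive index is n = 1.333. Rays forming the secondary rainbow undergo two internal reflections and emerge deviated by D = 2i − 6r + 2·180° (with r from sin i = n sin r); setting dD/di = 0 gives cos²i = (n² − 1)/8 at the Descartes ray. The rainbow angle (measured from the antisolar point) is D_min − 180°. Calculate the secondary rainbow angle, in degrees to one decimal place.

cos²i = (1.77689 − 1)/8 = 0.09711; i = arccos(0.31163) = 71.843°.
sin r = sin 71.843°/1.333 = 0.71283; r = 45.466°.
D_min = 2·71.843° − 6·45.466° + 360° = 230.891°.
Rainbow angle = D_min − 180° = 50.891°.

50.9°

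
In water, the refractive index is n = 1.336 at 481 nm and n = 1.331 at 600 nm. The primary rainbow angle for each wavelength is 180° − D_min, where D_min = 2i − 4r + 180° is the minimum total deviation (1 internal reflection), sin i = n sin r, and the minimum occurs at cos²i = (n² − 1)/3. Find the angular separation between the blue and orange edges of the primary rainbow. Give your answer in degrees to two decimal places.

0.73°

At 481 nm (n = 1.336): cos²i = 0.26163 → i = 59.236°, r = 40.029°, D_min = 138.356°, rainbow angle = 41.644°.
At 600 nm (n = 1.331): cos²i = 0.25719 → i = 59.527°, r = 40.356°, D_min = 137.630°, rainbow angle = 42.370°.
Angular width = |41.644° − 42.370°| = 0.726°.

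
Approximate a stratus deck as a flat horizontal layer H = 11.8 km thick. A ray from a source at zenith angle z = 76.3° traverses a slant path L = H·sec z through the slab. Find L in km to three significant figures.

sec z = 1/cos 76.3° = 4.2223.
L = 11.8 × 4.2223 = 49.823 km.

49.8 km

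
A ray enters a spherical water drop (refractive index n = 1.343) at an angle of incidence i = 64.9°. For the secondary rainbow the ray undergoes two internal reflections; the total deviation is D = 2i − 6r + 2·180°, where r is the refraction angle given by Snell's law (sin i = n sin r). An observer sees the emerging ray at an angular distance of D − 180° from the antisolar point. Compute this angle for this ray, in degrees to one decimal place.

55.4°

sin r = sin 64.9° / 1.343 = 0.9056/1.343 = 0.6743; r = 42.40°.
D = 2·64.9° − 6·42.40° + 2·180° = 129.80° − 254.39° + 360° = 235.41°.
Angle from antisolar point = D − 180° = 55.41°.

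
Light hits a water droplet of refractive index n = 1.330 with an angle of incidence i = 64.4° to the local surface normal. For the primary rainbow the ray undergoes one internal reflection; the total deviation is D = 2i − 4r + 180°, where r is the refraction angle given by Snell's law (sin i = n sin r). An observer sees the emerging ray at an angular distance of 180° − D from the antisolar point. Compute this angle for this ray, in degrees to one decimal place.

sin r = sin 64.4° / 1.330 = 0.9018/1.330 = 0.6781; r = 42.69°.
D = 2·64.4° − 4·42.69° + 180° = 128.80° − 170.77° + 180° = 138.03°.
Angle from antisolar point = 180° − D = 41.97°.

42.0°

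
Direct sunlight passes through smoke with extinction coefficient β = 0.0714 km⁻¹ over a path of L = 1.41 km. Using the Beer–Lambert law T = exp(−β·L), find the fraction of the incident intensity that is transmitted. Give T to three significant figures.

τ = β·L = 0.0714 × 1.41 = 0.1007.
T = exp(−0.1007) = 0.9042.

0.904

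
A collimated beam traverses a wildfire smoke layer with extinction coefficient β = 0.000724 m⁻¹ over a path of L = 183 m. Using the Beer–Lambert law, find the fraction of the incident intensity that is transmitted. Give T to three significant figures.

0.876

τ = β·L = 0.000724 × 183 = 0.1325.
T = exp(−0.1325) = 0.8759.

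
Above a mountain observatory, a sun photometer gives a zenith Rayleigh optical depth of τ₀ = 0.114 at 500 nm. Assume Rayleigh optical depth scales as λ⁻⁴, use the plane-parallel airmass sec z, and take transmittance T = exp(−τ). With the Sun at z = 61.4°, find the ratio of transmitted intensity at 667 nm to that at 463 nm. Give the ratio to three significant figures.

Airmass: sec 61.4° = 2.0890.
τ(667 nm) = 0.114 × (500/667)⁴ × 2.0890 = 0.114 × 0.3158 × 2.0890 = 0.0752.
τ(463 nm) = 0.114 × (500/463)⁴ × 2.0890 = 0.114 × 1.3601 × 2.0890 = 0.3239.
T(667)/T(463) = exp(τ_B − τ_A) = exp(0.2487) = 1.2823.

1.28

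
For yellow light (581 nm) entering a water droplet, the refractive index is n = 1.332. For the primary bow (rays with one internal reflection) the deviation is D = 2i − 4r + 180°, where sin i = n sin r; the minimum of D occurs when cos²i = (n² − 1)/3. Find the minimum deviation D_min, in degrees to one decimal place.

cos²i = (1.77422 − 1)/3 = 0.25807; i = arccos(0.50801) = 59.469°.
sin r = sin 59.469°/1.332 = 0.64666; r = 40.290°.
D_min = 2·59.469° − 4·40.290° + 180° = 137.776°.

137.8°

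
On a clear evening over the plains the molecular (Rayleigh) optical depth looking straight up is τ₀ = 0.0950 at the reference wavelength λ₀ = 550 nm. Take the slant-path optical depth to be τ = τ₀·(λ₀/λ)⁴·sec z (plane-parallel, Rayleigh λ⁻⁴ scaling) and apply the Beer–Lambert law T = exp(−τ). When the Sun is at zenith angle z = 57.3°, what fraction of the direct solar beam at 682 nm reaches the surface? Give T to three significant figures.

sec 57.3° = 1.8510.
τ = 0.0950 × (550/682)⁴ × 1.8510 = 0.0950 × 0.4230 × 1.8510 = 0.0744.
T = exp(−0.0744) = 0.9283.

0.928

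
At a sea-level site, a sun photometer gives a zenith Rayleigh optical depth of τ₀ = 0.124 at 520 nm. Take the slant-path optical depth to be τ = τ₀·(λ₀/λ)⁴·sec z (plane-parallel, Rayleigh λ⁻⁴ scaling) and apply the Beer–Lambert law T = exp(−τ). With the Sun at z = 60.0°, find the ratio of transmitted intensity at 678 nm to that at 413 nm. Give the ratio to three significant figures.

1.71

Airmass: sec 60.0° = 2.0000.
τ(678 nm) = 0.124 × (520/678)⁴ × 2.0000 = 0.124 × 0.3460 × 2.0000 = 0.0858.
τ(413 nm) = 0.124 × (520/413)⁴ × 2.0000 = 0.124 × 2.5131 × 2.0000 = 0.6233.
T(678)/T(413) = exp(τ_B − τ_A) = exp(0.5374) = 1.7116.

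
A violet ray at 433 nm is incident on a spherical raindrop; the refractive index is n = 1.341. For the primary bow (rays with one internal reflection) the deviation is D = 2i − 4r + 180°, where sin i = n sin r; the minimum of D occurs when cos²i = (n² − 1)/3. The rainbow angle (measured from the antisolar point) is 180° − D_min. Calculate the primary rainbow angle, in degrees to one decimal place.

40.9°

cos²i = (1.79828 − 1)/3 = 0.26609; i = arccos(0.51584) = 58.946°.
sin r = sin 58.946°/1.341 = 0.63884; r = 39.705°.
D_min = 2·58.946° − 4·39.705° + 180° = 139.071°.
Rainbow angle = 180° − D_min = 40.929°.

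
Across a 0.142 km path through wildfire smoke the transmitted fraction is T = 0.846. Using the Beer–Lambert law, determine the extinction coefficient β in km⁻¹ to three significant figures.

Beer–Lambert: T = exp(−βL) ⇒ β = −ln(T)/L = −ln(0.846)/0.142 = 0.1672/0.142 = 1.178 km⁻¹.

1.18 km⁻¹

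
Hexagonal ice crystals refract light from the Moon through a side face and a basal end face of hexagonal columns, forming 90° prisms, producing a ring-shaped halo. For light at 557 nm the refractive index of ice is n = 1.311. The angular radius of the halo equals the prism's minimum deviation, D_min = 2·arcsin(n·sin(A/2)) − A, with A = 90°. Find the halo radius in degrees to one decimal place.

45.9°

n·sin(A/2) = 1.311 × sin 45° = 1.311 × 0.7071 = 0.9270.
D_min = 2·arcsin(0.9270) − 90° = 2 × 67.974° − 90° = 45.949°.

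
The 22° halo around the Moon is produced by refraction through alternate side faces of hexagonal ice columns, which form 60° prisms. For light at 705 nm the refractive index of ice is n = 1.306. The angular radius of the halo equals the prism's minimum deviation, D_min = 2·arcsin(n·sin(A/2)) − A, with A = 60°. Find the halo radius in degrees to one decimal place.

21.5°

n·sin(A/2) = 1.306 × sin 30° = 1.306 × 0.5000 = 0.6530.
D_min = 2·arcsin(0.6530) − 60° = 2 × 40.768° − 60° = 21.536°.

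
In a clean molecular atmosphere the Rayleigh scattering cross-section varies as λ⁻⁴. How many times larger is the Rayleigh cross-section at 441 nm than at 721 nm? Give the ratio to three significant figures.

Rayleigh scattering ∝ λ⁻⁴, so the ratio of coefficients is the inverse fourth power of the wavelength ratio.
σ(441)/σ(721) = (721/441)⁴ = (1.6349)⁴ = 7.145.

7.14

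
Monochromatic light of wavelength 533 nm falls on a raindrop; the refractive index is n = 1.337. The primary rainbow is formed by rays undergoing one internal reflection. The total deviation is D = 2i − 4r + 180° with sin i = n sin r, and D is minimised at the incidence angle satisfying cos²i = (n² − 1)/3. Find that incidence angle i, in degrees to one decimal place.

59.2°

cos²i = (1.337² − 1)/3 = (1.78757 − 1)/3 = 0.26252.
cos i = 0.51237, so i = 59.178°.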